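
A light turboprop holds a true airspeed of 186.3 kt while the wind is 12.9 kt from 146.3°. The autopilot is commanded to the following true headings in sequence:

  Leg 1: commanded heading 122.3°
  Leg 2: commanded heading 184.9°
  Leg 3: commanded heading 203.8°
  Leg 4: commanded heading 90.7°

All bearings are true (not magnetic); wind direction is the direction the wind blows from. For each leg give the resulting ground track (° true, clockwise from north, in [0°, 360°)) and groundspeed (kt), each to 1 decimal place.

Leg 1: track=120.6°, groundspeed=174.6 kt
Leg 2: track=187.5°, groundspeed=176.4 kt
Leg 3: track=207.3°, groundspeed=179.7 kt
Leg 4: track=87.3°, groundspeed=179.3 kt

Leg 1: heading 122.3°; drift -1.7° → track 120.6°, groundspeed 174.6 kt
Leg 2: heading 184.9°; drift +2.6° → track 187.5°, groundspeed 176.4 kt
Leg 3: heading 203.8°; drift +3.5° → track 207.3°, groundspeed 179.7 kt
Leg 4: heading 90.7°; drift -3.4° → track 87.3°, groundspeed 179.3 kt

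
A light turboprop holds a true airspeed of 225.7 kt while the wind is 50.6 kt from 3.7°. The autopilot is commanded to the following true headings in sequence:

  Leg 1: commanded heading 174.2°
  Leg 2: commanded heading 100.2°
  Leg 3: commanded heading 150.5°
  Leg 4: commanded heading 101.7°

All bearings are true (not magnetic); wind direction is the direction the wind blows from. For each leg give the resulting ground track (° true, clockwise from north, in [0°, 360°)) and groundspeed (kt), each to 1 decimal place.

Leg 1: heading 174.2°; drift +1.7° → track 175.9°, groundspeed 275.7 kt
Leg 2: heading 100.2°; drift +12.3° → track 112.5°, groundspeed 236.8 kt
Leg 3: heading 150.5°; drift +5.9° → track 156.4°, groundspeed 269.5 kt
Leg 4: heading 101.7°; drift +12.1° → track 113.8°, groundspeed 238.1 kt

Leg 1: track=175.9°, groundspeed=275.7 kt
Leg 2: track=112.5°, groundspeed=236.8 kt
Leg 3: track=156.4°, groundspeed=269.5 kt
Leg 4: track=113.8°, groundspeed=238.1 kt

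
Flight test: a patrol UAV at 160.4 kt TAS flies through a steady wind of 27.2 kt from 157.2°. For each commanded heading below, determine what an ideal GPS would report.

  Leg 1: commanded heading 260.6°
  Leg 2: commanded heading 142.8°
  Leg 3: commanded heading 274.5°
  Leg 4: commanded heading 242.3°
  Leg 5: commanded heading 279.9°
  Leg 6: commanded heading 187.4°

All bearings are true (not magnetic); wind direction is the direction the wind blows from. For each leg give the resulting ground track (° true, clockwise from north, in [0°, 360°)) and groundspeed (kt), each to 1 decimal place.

Leg 1: track=269.6°, groundspeed=168.8 kt
Leg 2: track=139.9°, groundspeed=134.2 kt
Leg 3: track=282.5°, groundspeed=174.6 kt
Leg 4: track=252.0°, groundspeed=160.4 kt
Leg 5: track=287.3°, groundspeed=176.6 kt
Leg 6: track=193.1°, groundspeed=137.6 kt

Leg 1: heading 260.6°; drift +9.0° → track 269.6°, groundspeed 168.8 kt
Leg 2: heading 142.8°; drift -2.9° → track 139.9°, groundspeed 134.2 kt
Leg 3: heading 274.5°; drift +8.0° → track 282.5°, groundspeed 174.6 kt
Leg 4: heading 242.3°; drift +9.7° → track 252.0°, groundspeed 160.4 kt
Leg 5: heading 279.9°; drift +7.4° → track 287.3°, groundspeed 176.6 kt
Leg 6: heading 187.4°; drift +5.7° → track 193.1°, groundspeed 137.6 kt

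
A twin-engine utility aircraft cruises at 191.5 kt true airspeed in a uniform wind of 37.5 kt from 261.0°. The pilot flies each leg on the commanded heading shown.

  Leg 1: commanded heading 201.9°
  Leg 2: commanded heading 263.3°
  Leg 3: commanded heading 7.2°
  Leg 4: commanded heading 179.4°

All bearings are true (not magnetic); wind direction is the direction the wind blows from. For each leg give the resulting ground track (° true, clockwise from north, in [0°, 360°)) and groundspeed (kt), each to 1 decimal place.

Leg 1: heading 201.9°; drift -10.6° → track 191.3°, groundspeed 175.2 kt
Leg 2: heading 263.3°; drift +0.6° → track 263.9°, groundspeed 154.0 kt
Leg 3: heading 7.2°; drift +10.1° → track 17.3°, groundspeed 205.1 kt
Leg 4: heading 179.4°; drift -11.3° → track 168.1°, groundspeed 189.7 kt

Leg 1: track=191.3°, groundspeed=175.2 kt
Leg 2: track=263.9°, groundspeed=154.0 kt
Leg 3: track=17.3°, groundspeed=205.1 kt
Leg 4: track=168.1°, groundspeed=189.7 kt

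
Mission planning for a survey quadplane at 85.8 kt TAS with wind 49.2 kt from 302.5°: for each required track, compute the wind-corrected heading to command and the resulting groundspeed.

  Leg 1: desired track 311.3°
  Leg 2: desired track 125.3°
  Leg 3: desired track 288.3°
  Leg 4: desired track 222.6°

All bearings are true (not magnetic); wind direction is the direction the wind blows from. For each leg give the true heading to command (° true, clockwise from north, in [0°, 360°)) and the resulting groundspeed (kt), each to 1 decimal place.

Leg 1: heading=306.3°, groundspeed=36.8 kt
Leg 2: heading=126.9°, groundspeed=134.9 kt
Leg 3: heading=296.4°, groundspeed=37.3 kt
Leg 4: heading=257.0°, groundspeed=62.2 kt

Leg 1: desired track 311.3°; wind correction -5.0° → command heading 306.3°, groundspeed 36.8 kt
Leg 2: desired track 125.3°; wind correction +1.6° → command heading 126.9°, groundspeed 134.9 kt
Leg 3: desired track 288.3°; wind correction +8.1° → command heading 296.4°, groundspeed 37.3 kt
Leg 4: desired track 222.6°; wind correction +34.4° → command heading 257.0°, groundspeed 62.2 kt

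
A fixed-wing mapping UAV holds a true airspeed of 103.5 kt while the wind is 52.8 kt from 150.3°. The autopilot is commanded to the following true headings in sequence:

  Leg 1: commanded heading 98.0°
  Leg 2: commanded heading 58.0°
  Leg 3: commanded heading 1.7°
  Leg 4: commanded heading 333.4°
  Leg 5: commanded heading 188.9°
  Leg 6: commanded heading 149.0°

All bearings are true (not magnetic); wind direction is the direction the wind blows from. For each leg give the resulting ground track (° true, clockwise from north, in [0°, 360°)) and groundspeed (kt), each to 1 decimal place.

Leg 1: heading 98.0°; drift -30.4° → track 67.6°, groundspeed 82.6 kt
Leg 2: heading 58.0°; drift -26.5° → track 31.5°, groundspeed 118.1 kt
Leg 3: heading 1.7°; drift -10.5° → track 351.2°, groundspeed 151.1 kt
Leg 4: heading 333.4°; drift -1.0° → track 332.4°, groundspeed 156.2 kt
Leg 5: heading 188.9°; drift +27.9° → track 216.8°, groundspeed 70.4 kt
Leg 6: heading 149.0°; drift -1.4° → track 147.6°, groundspeed 50.7 kt

Leg 1: track=67.6°, groundspeed=82.6 kt
Leg 2: track=31.5°, groundspeed=118.1 kt
Leg 3: track=351.2°, groundspeed=151.1 kt
Leg 4: track=332.4°, groundspeed=156.2 kt
Leg 5: track=216.8°, groundspeed=70.4 kt
Leg 6: track=147.6°, groundspeed=50.7 kt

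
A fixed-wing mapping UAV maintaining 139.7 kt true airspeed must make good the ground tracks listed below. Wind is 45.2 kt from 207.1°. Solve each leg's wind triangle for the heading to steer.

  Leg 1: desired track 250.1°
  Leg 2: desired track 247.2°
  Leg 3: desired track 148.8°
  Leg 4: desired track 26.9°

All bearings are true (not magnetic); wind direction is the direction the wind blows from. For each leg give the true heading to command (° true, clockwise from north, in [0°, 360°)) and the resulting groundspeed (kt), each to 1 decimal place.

Leg 1: desired track 250.1°; wind correction -12.7° → command heading 237.4°, groundspeed 103.2 kt
Leg 2: desired track 247.2°; wind correction -12.0° → command heading 235.2°, groundspeed 102.1 kt
Leg 3: desired track 148.8°; wind correction +16.0° → command heading 164.8°, groundspeed 110.6 kt
Leg 4: desired track 26.9°; wind correction -0.1° → command heading 26.8°, groundspeed 184.9 kt

Leg 1: heading=237.4°, groundspeed=103.2 kt
Leg 2: heading=235.2°, groundspeed=102.1 kt
Leg 3: heading=164.8°, groundspeed=110.6 kt
Leg 4: heading=26.8°, groundspeed=184.9 kt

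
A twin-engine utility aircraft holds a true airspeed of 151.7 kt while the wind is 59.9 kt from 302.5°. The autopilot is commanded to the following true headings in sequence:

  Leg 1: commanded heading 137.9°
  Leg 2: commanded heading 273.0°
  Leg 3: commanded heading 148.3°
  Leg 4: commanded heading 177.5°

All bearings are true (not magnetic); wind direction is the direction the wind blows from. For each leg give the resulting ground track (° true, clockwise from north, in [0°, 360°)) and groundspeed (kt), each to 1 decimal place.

Leg 1: track=133.6°, groundspeed=210.1 kt
Leg 2: track=256.5°, groundspeed=103.8 kt
Leg 3: track=141.1°, groundspeed=207.3 kt
Leg 4: track=162.7°, groundspeed=192.4 kt

Leg 1: heading 137.9°; drift -4.3° → track 133.6°, groundspeed 210.1 kt
Leg 2: heading 273.0°; drift -16.5° → track 256.5°, groundspeed 103.8 kt
Leg 3: heading 148.3°; drift -7.2° → track 141.1°, groundspeed 207.3 kt
Leg 4: heading 177.5°; drift -14.8° → track 162.7°, groundspeed 192.4 kt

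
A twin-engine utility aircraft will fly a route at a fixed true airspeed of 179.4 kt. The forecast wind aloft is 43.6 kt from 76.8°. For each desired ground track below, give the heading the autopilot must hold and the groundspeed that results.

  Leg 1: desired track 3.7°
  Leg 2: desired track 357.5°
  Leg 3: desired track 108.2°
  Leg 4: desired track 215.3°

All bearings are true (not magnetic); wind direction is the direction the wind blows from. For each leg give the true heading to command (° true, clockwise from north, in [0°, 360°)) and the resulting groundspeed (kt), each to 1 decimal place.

Leg 1: desired track 3.7°; wind correction +13.4° → command heading 17.1°, groundspeed 161.8 kt
Leg 2: desired track 357.5°; wind correction +13.8° → command heading 11.3°, groundspeed 166.1 kt
Leg 3: desired track 108.2°; wind correction -7.3° → command heading 100.9°, groundspeed 140.7 kt
Leg 4: desired track 215.3°; wind correction -9.3° → command heading 206.0°, groundspeed 209.7 kt

Leg 1: heading=17.1°, groundspeed=161.8 kt
Leg 2: heading=11.3°, groundspeed=166.1 kt
Leg 3: heading=100.9°, groundspeed=140.7 kt
Leg 4: heading=206.0°, groundspeed=209.7 kt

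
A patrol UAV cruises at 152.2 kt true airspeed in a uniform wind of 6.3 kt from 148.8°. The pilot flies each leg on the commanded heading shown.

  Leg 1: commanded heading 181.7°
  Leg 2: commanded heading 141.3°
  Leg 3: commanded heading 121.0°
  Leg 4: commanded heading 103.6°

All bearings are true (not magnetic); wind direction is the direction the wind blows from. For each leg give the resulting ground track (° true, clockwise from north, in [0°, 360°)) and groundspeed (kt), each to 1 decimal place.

Leg 1: heading 181.7°; drift +1.3° → track 183.0°, groundspeed 147.0 kt
Leg 2: heading 141.3°; drift -0.3° → track 141.0°, groundspeed 146.0 kt
Leg 3: heading 121.0°; drift -1.1° → track 119.9°, groundspeed 146.7 kt
Leg 4: heading 103.6°; drift -1.7° → track 101.9°, groundspeed 147.8 kt

Leg 1: track=183.0°, groundspeed=147.0 kt
Leg 2: track=141.0°, groundspeed=146.0 kt
Leg 3: track=119.9°, groundspeed=146.7 kt
Leg 4: track=101.9°, groundspeed=147.8 kt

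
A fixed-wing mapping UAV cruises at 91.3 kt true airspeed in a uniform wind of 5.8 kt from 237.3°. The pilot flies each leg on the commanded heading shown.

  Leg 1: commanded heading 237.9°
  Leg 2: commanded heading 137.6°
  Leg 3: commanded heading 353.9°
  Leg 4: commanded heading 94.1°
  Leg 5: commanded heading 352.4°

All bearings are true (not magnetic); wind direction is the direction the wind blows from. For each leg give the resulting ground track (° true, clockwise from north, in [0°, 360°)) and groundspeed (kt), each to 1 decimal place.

Leg 1: heading 237.9°; drift +0.0° → track 237.9°, groundspeed 85.5 kt
Leg 2: heading 137.6°; drift -3.5° → track 134.1°, groundspeed 92.5 kt
Leg 3: heading 353.9°; drift +3.2° → track 357.1°, groundspeed 94.0 kt
Leg 4: heading 94.1°; drift -2.1° → track 92.0°, groundspeed 96.0 kt
Leg 5: heading 352.4°; drift +3.2° → track 355.6°, groundspeed 93.9 kt

Leg 1: track=237.9°, groundspeed=85.5 kt
Leg 2: track=134.1°, groundspeed=92.5 kt
Leg 3: track=357.1°, groundspeed=94.0 kt
Leg 4: track=92.0°, groundspeed=96.0 kt
Leg 5: track=355.6°, groundspeed=93.9 kt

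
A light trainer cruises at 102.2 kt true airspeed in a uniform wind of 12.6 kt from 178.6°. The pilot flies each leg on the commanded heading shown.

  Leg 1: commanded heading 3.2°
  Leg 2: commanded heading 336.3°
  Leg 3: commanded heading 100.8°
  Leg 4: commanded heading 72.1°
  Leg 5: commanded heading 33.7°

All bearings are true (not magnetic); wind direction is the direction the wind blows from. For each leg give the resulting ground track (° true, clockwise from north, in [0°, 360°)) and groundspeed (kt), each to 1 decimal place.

Leg 1: heading 3.2°; drift -0.5° → track 2.7°, groundspeed 114.8 kt
Leg 2: heading 336.3°; drift +2.4° → track 338.7°, groundspeed 114.0 kt
Leg 3: heading 100.8°; drift -7.1° → track 93.7°, groundspeed 100.3 kt
Leg 4: heading 72.1°; drift -6.5° → track 65.6°, groundspeed 106.5 kt
Leg 5: heading 33.7°; drift -3.7° → track 30.0°, groundspeed 112.7 kt

Leg 1: track=2.7°, groundspeed=114.8 kt
Leg 2: track=338.7°, groundspeed=114.0 kt
Leg 3: track=93.7°, groundspeed=100.3 kt
Leg 4: track=65.6°, groundspeed=106.5 kt
Leg 5: track=30.0°, groundspeed=112.7 kt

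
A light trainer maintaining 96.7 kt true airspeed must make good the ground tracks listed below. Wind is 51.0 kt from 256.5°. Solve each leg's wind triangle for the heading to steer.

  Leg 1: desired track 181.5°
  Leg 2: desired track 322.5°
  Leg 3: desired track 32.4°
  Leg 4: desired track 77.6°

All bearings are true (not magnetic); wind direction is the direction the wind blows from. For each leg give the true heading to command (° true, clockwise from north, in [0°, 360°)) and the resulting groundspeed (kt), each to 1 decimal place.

Leg 1: desired track 181.5°; wind correction +30.6° → command heading 212.1°, groundspeed 70.0 kt
Leg 2: desired track 322.5°; wind correction -28.8° → command heading 293.7°, groundspeed 64.0 kt
Leg 3: desired track 32.4°; wind correction -21.5° → command heading 10.9°, groundspeed 126.6 kt
Leg 4: desired track 77.6°; wind correction +0.6° → command heading 78.2°, groundspeed 147.7 kt

Leg 1: heading=212.1°, groundspeed=70.0 kt
Leg 2: heading=293.7°, groundspeed=64.0 kt
Leg 3: heading=10.9°, groundspeed=126.6 kt
Leg 4: heading=78.2°, groundspeed=147.7 kt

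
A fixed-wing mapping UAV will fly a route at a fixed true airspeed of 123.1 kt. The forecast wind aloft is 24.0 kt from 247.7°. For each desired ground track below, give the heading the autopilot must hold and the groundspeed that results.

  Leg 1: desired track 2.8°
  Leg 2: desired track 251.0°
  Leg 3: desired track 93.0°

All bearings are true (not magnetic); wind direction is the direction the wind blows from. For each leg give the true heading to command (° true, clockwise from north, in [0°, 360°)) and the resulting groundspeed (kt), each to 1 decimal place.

Leg 1: desired track 2.8°; wind correction -10.2° → command heading 352.6°, groundspeed 131.3 kt
Leg 2: desired track 251.0°; wind correction -0.6° → command heading 250.4°, groundspeed 99.1 kt
Leg 3: desired track 93.0°; wind correction +4.8° → command heading 97.8°, groundspeed 144.4 kt

Leg 1: heading=352.6°, groundspeed=131.3 kt
Leg 2: heading=250.4°, groundspeed=99.1 kt
Leg 3: heading=97.8°, groundspeed=144.4 kt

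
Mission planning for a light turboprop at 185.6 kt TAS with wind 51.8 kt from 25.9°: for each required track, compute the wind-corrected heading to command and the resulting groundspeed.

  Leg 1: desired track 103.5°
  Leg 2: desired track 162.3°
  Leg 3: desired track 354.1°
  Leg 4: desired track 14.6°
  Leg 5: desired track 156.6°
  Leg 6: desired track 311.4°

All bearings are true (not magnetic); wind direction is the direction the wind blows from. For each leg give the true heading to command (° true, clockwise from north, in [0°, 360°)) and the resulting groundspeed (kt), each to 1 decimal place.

Leg 1: heading=87.7°, groundspeed=167.4 kt
Leg 2: heading=151.2°, groundspeed=219.6 kt
Leg 3: heading=2.6°, groundspeed=139.6 kt
Leg 4: heading=17.7°, groundspeed=134.5 kt
Leg 5: heading=144.4°, groundspeed=215.2 kt
Leg 6: heading=327.0°, groundspeed=164.9 kt

Leg 1: desired track 103.5°; wind correction -15.8° → command heading 87.7°, groundspeed 167.4 kt
Leg 2: desired track 162.3°; wind correction -11.1° → command heading 151.2°, groundspeed 219.6 kt
Leg 3: desired track 354.1°; wind correction +8.5° → command heading 2.6°, groundspeed 139.6 kt
Leg 4: desired track 14.6°; wind correction +3.1° → command heading 17.7°, groundspeed 134.5 kt
Leg 5: desired track 156.6°; wind correction -12.2° → command heading 144.4°, groundspeed 215.2 kt
Leg 6: desired track 311.4°; wind correction +15.6° → command heading 327.0°, groundspeed 164.9 kt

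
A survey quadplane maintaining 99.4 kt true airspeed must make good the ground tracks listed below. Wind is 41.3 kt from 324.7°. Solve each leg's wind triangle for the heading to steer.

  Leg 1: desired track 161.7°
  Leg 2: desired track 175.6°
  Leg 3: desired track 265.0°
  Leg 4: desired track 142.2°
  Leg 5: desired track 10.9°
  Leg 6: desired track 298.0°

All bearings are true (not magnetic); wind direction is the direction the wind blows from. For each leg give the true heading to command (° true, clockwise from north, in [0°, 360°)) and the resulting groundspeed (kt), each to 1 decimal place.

Leg 1: desired track 161.7°; wind correction +7.0° → command heading 168.7°, groundspeed 138.2 kt
Leg 2: desired track 175.6°; wind correction +12.3° → command heading 187.9°, groundspeed 132.5 kt
Leg 3: desired track 265.0°; wind correction +21.0° → command heading 286.0°, groundspeed 71.9 kt
Leg 4: desired track 142.2°; wind correction -1.0° → command heading 141.2°, groundspeed 140.6 kt
Leg 5: desired track 10.9°; wind correction -17.5° → command heading 353.4°, groundspeed 66.2 kt
Leg 6: desired track 298.0°; wind correction +10.8° → command heading 308.8°, groundspeed 60.8 kt

Leg 1: heading=168.7°, groundspeed=138.2 kt
Leg 2: heading=187.9°, groundspeed=132.5 kt
Leg 3: heading=286.0°, groundspeed=71.9 kt
Leg 4: heading=141.2°, groundspeed=140.6 kt
Leg 5: heading=353.4°, groundspeed=66.2 kt
Leg 6: heading=308.8°, groundspeed=60.8 kt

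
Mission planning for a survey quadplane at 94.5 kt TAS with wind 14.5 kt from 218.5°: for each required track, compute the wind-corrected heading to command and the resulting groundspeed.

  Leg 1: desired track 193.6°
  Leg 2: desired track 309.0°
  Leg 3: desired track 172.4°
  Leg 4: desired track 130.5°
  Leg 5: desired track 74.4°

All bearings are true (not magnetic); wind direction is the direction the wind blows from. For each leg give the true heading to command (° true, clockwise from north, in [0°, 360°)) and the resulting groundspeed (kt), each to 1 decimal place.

Leg 1: heading=197.3°, groundspeed=81.2 kt
Leg 2: heading=300.2°, groundspeed=93.5 kt
Leg 3: heading=178.7°, groundspeed=83.9 kt
Leg 4: heading=139.3°, groundspeed=92.9 kt
Leg 5: heading=79.6°, groundspeed=105.9 kt

Leg 1: desired track 193.6°; wind correction +3.7° → command heading 197.3°, groundspeed 81.2 kt
Leg 2: desired track 309.0°; wind correction -8.8° → command heading 300.2°, groundspeed 93.5 kt
Leg 3: desired track 172.4°; wind correction +6.3° → command heading 178.7°, groundspeed 83.9 kt
Leg 4: desired track 130.5°; wind correction +8.8° → command heading 139.3°, groundspeed 92.9 kt
Leg 5: desired track 74.4°; wind correction +5.2° → command heading 79.6°, groundspeed 105.9 kt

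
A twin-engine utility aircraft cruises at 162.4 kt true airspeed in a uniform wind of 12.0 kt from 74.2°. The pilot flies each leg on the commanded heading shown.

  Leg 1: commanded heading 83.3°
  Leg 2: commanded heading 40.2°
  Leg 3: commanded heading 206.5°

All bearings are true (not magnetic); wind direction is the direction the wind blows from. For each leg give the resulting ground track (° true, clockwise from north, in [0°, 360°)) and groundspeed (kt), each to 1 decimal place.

Leg 1: track=84.0°, groundspeed=150.6 kt
Leg 2: track=37.7°, groundspeed=152.6 kt
Leg 3: track=209.5°, groundspeed=170.7 kt

Leg 1: heading 83.3°; drift +0.7° → track 84.0°, groundspeed 150.6 kt
Leg 2: heading 40.2°; drift -2.5° → track 37.7°, groundspeed 152.6 kt
Leg 3: heading 206.5°; drift +3.0° → track 209.5°, groundspeed 170.7 kt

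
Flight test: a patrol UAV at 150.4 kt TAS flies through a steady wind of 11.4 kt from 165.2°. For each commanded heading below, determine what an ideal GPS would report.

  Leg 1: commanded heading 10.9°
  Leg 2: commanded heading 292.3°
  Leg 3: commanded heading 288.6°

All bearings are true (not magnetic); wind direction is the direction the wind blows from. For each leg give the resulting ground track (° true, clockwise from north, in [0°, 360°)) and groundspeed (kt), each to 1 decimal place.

Leg 1: track=9.1°, groundspeed=160.7 kt
Leg 2: track=295.6°, groundspeed=157.5 kt
Leg 3: track=292.1°, groundspeed=157.0 kt

Leg 1: heading 10.9°; drift -1.8° → track 9.1°, groundspeed 160.7 kt
Leg 2: heading 292.3°; drift +3.3° → track 295.6°, groundspeed 157.5 kt
Leg 3: heading 288.6°; drift +3.5° → track 292.1°, groundspeed 157.0 kt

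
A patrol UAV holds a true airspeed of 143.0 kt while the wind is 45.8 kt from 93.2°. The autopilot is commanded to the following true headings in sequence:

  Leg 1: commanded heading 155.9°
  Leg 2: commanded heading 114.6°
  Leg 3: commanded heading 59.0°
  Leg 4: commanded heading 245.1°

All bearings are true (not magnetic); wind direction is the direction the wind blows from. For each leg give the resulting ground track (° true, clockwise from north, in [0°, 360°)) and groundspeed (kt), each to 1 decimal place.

Leg 1: track=174.3°, groundspeed=128.6 kt
Leg 2: track=124.1°, groundspeed=101.7 kt
Leg 3: track=45.2°, groundspeed=108.2 kt
Leg 4: track=251.8°, groundspeed=184.7 kt

Leg 1: heading 155.9°; drift +18.4° → track 174.3°, groundspeed 128.6 kt
Leg 2: heading 114.6°; drift +9.5° → track 124.1°, groundspeed 101.7 kt
Leg 3: heading 59.0°; drift -13.8° → track 45.2°, groundspeed 108.2 kt
Leg 4: heading 245.1°; drift +6.7° → track 251.8°, groundspeed 184.7 kt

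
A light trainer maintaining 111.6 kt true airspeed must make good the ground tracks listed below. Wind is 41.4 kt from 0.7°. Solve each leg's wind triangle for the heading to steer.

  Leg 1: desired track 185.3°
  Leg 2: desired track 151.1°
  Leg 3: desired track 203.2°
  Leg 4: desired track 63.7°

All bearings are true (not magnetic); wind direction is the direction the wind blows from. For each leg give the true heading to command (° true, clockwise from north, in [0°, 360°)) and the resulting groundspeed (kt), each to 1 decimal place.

Leg 1: heading=187.0°, groundspeed=152.8 kt
Leg 2: heading=140.5°, groundspeed=145.7 kt
Leg 3: heading=211.4°, groundspeed=148.7 kt
Leg 4: heading=44.4°, groundspeed=86.5 kt

Leg 1: desired track 185.3°; wind correction +1.7° → command heading 187.0°, groundspeed 152.8 kt
Leg 2: desired track 151.1°; wind correction -10.6° → command heading 140.5°, groundspeed 145.7 kt
Leg 3: desired track 203.2°; wind correction +8.2° → command heading 211.4°, groundspeed 148.7 kt
Leg 4: desired track 63.7°; wind correction -19.3° → command heading 44.4°, groundspeed 86.5 kt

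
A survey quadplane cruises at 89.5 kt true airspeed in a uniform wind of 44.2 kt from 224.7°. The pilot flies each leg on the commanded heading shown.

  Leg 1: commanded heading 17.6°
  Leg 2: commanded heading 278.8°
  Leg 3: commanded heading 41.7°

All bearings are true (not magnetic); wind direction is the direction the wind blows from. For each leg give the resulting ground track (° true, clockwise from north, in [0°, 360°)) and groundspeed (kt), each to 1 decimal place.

Leg 1: track=26.5°, groundspeed=130.4 kt
Leg 2: track=308.2°, groundspeed=73.0 kt
Leg 3: track=42.7°, groundspeed=133.7 kt

Leg 1: heading 17.6°; drift +8.9° → track 26.5°, groundspeed 130.4 kt
Leg 2: heading 278.8°; drift +29.4° → track 308.2°, groundspeed 73.0 kt
Leg 3: heading 41.7°; drift +1.0° → track 42.7°, groundspeed 133.7 kt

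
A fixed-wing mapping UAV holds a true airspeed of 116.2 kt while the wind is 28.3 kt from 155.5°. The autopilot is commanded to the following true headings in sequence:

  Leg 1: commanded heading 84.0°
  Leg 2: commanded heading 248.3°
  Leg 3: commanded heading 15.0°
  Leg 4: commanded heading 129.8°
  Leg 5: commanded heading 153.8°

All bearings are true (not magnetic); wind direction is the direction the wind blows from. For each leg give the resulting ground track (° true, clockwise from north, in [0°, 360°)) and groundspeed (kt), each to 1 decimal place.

Leg 1: heading 84.0°; drift -14.1° → track 69.9°, groundspeed 110.5 kt
Leg 2: heading 248.3°; drift +13.5° → track 261.8°, groundspeed 120.9 kt
Leg 3: heading 15.0°; drift -7.4° → track 7.6°, groundspeed 139.2 kt
Leg 4: heading 129.8°; drift -7.7° → track 122.1°, groundspeed 91.5 kt
Leg 5: heading 153.8°; drift -0.5° → track 153.3°, groundspeed 87.9 kt

Leg 1: track=69.9°, groundspeed=110.5 kt
Leg 2: track=261.8°, groundspeed=120.9 kt
Leg 3: track=7.6°, groundspeed=139.2 kt
Leg 4: track=122.1°, groundspeed=91.5 kt
Leg 5: track=153.3°, groundspeed=87.9 kt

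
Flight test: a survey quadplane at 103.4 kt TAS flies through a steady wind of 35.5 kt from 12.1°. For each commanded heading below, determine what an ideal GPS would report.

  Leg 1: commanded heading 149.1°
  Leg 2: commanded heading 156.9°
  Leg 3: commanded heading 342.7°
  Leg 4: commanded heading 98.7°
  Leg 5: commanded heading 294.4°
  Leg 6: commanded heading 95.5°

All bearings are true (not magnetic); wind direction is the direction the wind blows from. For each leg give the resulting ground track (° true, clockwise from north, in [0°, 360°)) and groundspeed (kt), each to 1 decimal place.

Leg 1: track=159.7°, groundspeed=131.6 kt
Leg 2: track=165.7°, groundspeed=134.0 kt
Leg 3: track=329.2°, groundspeed=74.5 kt
Leg 4: track=118.0°, groundspeed=107.3 kt
Leg 5: track=274.5°, groundspeed=101.9 kt
Leg 6: track=115.0°, groundspeed=105.4 kt

Leg 1: heading 149.1°; drift +10.6° → track 159.7°, groundspeed 131.6 kt
Leg 2: heading 156.9°; drift +8.8° → track 165.7°, groundspeed 134.0 kt
Leg 3: heading 342.7°; drift -13.5° → track 329.2°, groundspeed 74.5 kt
Leg 4: heading 98.7°; drift +19.3° → track 118.0°, groundspeed 107.3 kt
Leg 5: heading 294.4°; drift -19.9° → track 274.5°, groundspeed 101.9 kt
Leg 6: heading 95.5°; drift +19.5° → track 115.0°, groundspeed 105.4 kt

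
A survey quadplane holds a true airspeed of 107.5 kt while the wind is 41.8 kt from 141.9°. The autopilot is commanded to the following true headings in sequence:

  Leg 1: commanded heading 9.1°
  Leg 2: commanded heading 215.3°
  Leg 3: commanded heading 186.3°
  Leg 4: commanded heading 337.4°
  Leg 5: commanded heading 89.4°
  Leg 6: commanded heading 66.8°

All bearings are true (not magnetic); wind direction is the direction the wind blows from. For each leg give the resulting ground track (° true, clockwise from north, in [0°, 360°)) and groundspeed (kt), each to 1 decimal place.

Leg 1: track=356.4°, groundspeed=139.3 kt
Leg 2: track=238.0°, groundspeed=103.6 kt
Leg 3: track=206.9°, groundspeed=83.0 kt
Leg 4: track=333.1°, groundspeed=148.2 kt
Leg 5: track=67.4°, groundspeed=88.5 kt
Leg 6: track=44.1°, groundspeed=104.8 kt

Leg 1: heading 9.1°; drift -12.7° → track 356.4°, groundspeed 139.3 kt
Leg 2: heading 215.3°; drift +22.7° → track 238.0°, groundspeed 103.6 kt
Leg 3: heading 186.3°; drift +20.6° → track 206.9°, groundspeed 83.0 kt
Leg 4: heading 337.4°; drift -4.3° → track 333.1°, groundspeed 148.2 kt
Leg 5: heading 89.4°; drift -22.0° → track 67.4°, groundspeed 88.5 kt
Leg 6: heading 66.8°; drift -22.7° → track 44.1°, groundspeed 104.8 kt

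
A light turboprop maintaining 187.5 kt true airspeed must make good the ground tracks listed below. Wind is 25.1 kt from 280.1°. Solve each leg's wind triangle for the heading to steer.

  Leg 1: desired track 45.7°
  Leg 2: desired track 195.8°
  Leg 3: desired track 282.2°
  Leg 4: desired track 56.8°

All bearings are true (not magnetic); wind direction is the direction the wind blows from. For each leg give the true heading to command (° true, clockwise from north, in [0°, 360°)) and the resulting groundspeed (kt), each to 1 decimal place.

Leg 1: desired track 45.7°; wind correction -6.2° → command heading 39.5°, groundspeed 201.0 kt
Leg 2: desired track 195.8°; wind correction +7.7° → command heading 203.5°, groundspeed 183.3 kt
Leg 3: desired track 282.2°; wind correction -0.3° → command heading 281.9°, groundspeed 162.4 kt
Leg 4: desired track 56.8°; wind correction -5.3° → command heading 51.5°, groundspeed 205.0 kt

Leg 1: heading=39.5°, groundspeed=201.0 kt
Leg 2: heading=203.5°, groundspeed=183.3 kt
Leg 3: heading=281.9°, groundspeed=162.4 kt
Leg 4: heading=51.5°, groundspeed=205.0 kt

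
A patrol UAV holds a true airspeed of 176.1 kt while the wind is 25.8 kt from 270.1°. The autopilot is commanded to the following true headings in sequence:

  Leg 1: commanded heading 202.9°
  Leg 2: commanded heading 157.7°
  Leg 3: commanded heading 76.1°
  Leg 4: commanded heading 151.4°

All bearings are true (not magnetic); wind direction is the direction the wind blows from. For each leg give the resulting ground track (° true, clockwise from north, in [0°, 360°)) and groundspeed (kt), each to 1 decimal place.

Leg 1: heading 202.9°; drift -8.1° → track 194.8°, groundspeed 167.8 kt
Leg 2: heading 157.7°; drift -7.3° → track 150.4°, groundspeed 187.5 kt
Leg 3: heading 76.1°; drift +1.8° → track 77.9°, groundspeed 201.2 kt
Leg 4: heading 151.4°; drift -6.8° → track 144.6°, groundspeed 189.8 kt

Leg 1: track=194.8°, groundspeed=167.8 kt
Leg 2: track=150.4°, groundspeed=187.5 kt
Leg 3: track=77.9°, groundspeed=201.2 kt
Leg 4: track=144.6°, groundspeed=189.8 kt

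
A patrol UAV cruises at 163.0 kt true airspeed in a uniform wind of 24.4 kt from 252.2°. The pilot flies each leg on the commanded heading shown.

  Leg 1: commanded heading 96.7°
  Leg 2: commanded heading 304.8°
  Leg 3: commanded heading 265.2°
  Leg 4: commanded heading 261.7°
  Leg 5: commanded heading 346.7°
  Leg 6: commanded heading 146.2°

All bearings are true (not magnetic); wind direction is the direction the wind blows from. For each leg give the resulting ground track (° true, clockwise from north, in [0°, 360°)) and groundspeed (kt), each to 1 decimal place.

Leg 1: track=93.6°, groundspeed=185.5 kt
Leg 2: track=312.3°, groundspeed=149.4 kt
Leg 3: track=267.5°, groundspeed=139.3 kt
Leg 4: track=263.4°, groundspeed=139.0 kt
Leg 5: track=355.1°, groundspeed=166.7 kt
Leg 6: track=138.3°, groundspeed=171.3 kt

Leg 1: heading 96.7°; drift -3.1° → track 93.6°, groundspeed 185.5 kt
Leg 2: heading 304.8°; drift +7.5° → track 312.3°, groundspeed 149.4 kt
Leg 3: heading 265.2°; drift +2.3° → track 267.5°, groundspeed 139.3 kt
Leg 4: heading 261.7°; drift +1.7° → track 263.4°, groundspeed 139.0 kt
Leg 5: heading 346.7°; drift +8.4° → track 355.1°, groundspeed 166.7 kt
Leg 6: heading 146.2°; drift -7.9° → track 138.3°, groundspeed 171.3 kt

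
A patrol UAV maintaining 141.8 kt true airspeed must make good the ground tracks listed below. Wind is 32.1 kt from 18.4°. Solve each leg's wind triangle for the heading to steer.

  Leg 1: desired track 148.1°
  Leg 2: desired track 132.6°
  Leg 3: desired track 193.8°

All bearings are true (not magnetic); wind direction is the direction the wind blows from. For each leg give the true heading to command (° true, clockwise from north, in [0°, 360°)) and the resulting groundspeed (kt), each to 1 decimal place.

Leg 1: heading=138.1°, groundspeed=160.1 kt
Leg 2: heading=120.7°, groundspeed=151.9 kt
Leg 3: heading=192.8°, groundspeed=173.8 kt

Leg 1: desired track 148.1°; wind correction -10.0° → command heading 138.1°, groundspeed 160.1 kt
Leg 2: desired track 132.6°; wind correction -11.9° → command heading 120.7°, groundspeed 151.9 kt
Leg 3: desired track 193.8°; wind correction -1.0° → command heading 192.8°, groundspeed 173.8 kt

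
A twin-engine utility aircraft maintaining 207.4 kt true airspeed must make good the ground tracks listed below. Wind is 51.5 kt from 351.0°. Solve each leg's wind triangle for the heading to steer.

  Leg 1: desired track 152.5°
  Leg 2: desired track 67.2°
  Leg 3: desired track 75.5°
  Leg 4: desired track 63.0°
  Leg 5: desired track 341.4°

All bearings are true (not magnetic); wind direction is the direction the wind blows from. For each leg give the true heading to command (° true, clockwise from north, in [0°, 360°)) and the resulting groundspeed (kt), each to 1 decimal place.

Leg 1: desired track 152.5°; wind correction -4.5° → command heading 148.0°, groundspeed 255.6 kt
Leg 2: desired track 67.2°; wind correction -14.0° → command heading 53.2°, groundspeed 189.0 kt
Leg 3: desired track 75.5°; wind correction -14.3° → command heading 61.2°, groundspeed 196.0 kt
Leg 4: desired track 63.0°; wind correction -13.7° → command heading 49.3°, groundspeed 185.6 kt
Leg 5: desired track 341.4°; wind correction +2.4° → command heading 343.8°, groundspeed 156.4 kt

Leg 1: heading=148.0°, groundspeed=255.6 kt
Leg 2: heading=53.2°, groundspeed=189.0 kt
Leg 3: heading=61.2°, groundspeed=196.0 kt
Leg 4: heading=49.3°, groundspeed=185.6 kt
Leg 5: heading=343.8°, groundspeed=156.4 kt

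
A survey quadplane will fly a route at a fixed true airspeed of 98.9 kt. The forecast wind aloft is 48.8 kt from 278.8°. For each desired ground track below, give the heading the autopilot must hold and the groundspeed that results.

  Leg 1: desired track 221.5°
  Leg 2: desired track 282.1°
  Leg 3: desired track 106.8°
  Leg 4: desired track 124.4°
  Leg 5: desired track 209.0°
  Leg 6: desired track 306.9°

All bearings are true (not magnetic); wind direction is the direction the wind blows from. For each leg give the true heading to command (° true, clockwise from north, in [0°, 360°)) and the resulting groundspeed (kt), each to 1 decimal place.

Leg 1: desired track 221.5°; wind correction +24.5° → command heading 246.0°, groundspeed 63.6 kt
Leg 2: desired track 282.1°; wind correction -1.6° → command heading 280.5°, groundspeed 50.1 kt
Leg 3: desired track 106.8°; wind correction +3.9° → command heading 110.7°, groundspeed 147.0 kt
Leg 4: desired track 124.4°; wind correction +12.3° → command heading 136.7°, groundspeed 140.6 kt
Leg 5: desired track 209.0°; wind correction +27.6° → command heading 236.6°, groundspeed 70.8 kt
Leg 6: desired track 306.9°; wind correction -13.4° → command heading 293.5°, groundspeed 53.1 kt

Leg 1: heading=246.0°, groundspeed=63.6 kt
Leg 2: heading=280.5°, groundspeed=50.1 kt
Leg 3: heading=110.7°, groundspeed=147.0 kt
Leg 4: heading=136.7°, groundspeed=140.6 kt
Leg 5: heading=236.6°, groundspeed=70.8 kt
Leg 6: heading=293.5°, groundspeed=53.1 kt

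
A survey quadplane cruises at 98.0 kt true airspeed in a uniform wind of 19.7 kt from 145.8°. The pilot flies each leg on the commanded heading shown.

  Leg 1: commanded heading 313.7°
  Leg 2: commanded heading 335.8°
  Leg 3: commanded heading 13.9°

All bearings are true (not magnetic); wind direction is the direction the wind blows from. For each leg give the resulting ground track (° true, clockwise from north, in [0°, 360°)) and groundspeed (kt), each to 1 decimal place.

Leg 1: track=315.7°, groundspeed=117.3 kt
Leg 2: track=334.1°, groundspeed=117.5 kt
Leg 3: track=6.4°, groundspeed=112.1 kt

Leg 1: heading 313.7°; drift +2.0° → track 315.7°, groundspeed 117.3 kt
Leg 2: heading 335.8°; drift -1.7° → track 334.1°, groundspeed 117.5 kt
Leg 3: heading 13.9°; drift -7.5° → track 6.4°, groundspeed 112.1 kt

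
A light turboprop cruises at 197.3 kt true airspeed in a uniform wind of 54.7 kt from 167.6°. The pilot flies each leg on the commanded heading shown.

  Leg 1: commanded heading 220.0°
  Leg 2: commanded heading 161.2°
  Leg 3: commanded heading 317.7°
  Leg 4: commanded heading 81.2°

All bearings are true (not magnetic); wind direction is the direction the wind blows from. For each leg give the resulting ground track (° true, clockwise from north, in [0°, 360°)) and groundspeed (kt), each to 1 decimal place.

Leg 1: track=234.8°, groundspeed=169.6 kt
Leg 2: track=158.8°, groundspeed=143.1 kt
Leg 3: track=324.1°, groundspeed=246.2 kt
Leg 4: track=65.5°, groundspeed=201.4 kt

Leg 1: heading 220.0°; drift +14.8° → track 234.8°, groundspeed 169.6 kt
Leg 2: heading 161.2°; drift -2.4° → track 158.8°, groundspeed 143.1 kt
Leg 3: heading 317.7°; drift +6.4° → track 324.1°, groundspeed 246.2 kt
Leg 4: heading 81.2°; drift -15.7° → track 65.5°, groundspeed 201.4 kt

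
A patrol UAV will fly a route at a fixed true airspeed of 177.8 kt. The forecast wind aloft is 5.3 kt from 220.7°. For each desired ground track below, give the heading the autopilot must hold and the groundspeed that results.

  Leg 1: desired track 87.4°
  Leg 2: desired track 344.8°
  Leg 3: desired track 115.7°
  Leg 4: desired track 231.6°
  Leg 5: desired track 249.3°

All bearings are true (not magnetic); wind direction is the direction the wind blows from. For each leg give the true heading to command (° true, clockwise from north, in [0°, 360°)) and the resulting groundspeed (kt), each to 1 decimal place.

Leg 1: heading=88.6°, groundspeed=181.4 kt
Leg 2: heading=343.4°, groundspeed=180.7 kt
Leg 3: heading=117.3°, groundspeed=179.1 kt
Leg 4: heading=231.3°, groundspeed=172.6 kt
Leg 5: heading=248.5°, groundspeed=173.1 kt

Leg 1: desired track 87.4°; wind correction +1.2° → command heading 88.6°, groundspeed 181.4 kt
Leg 2: desired track 344.8°; wind correction -1.4° → command heading 343.4°, groundspeed 180.7 kt
Leg 3: desired track 115.7°; wind correction +1.6° → command heading 117.3°, groundspeed 179.1 kt
Leg 4: desired track 231.6°; wind correction -0.3° → command heading 231.3°, groundspeed 172.6 kt
Leg 5: desired track 249.3°; wind correction -0.8° → command heading 248.5°, groundspeed 173.1 kt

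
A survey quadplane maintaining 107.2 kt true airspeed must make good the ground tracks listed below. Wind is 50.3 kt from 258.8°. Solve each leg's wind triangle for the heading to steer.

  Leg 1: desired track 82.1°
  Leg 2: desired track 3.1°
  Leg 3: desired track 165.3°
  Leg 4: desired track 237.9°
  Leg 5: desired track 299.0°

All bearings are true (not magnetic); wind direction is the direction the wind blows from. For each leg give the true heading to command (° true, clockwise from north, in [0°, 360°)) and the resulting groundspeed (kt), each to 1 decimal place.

Leg 1: heading=83.6°, groundspeed=157.4 kt
Leg 2: heading=336.1°, groundspeed=107.9 kt
Leg 3: heading=193.2°, groundspeed=97.8 kt
Leg 4: heading=247.5°, groundspeed=58.7 kt
Leg 5: heading=281.4°, groundspeed=63.7 kt

Leg 1: desired track 82.1°; wind correction +1.5° → command heading 83.6°, groundspeed 157.4 kt
Leg 2: desired track 3.1°; wind correction -27.0° → command heading 336.1°, groundspeed 107.9 kt
Leg 3: desired track 165.3°; wind correction +27.9° → command heading 193.2°, groundspeed 97.8 kt
Leg 4: desired track 237.9°; wind correction +9.6° → command heading 247.5°, groundspeed 58.7 kt
Leg 5: desired track 299.0°; wind correction -17.6° → command heading 281.4°, groundspeed 63.7 kt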